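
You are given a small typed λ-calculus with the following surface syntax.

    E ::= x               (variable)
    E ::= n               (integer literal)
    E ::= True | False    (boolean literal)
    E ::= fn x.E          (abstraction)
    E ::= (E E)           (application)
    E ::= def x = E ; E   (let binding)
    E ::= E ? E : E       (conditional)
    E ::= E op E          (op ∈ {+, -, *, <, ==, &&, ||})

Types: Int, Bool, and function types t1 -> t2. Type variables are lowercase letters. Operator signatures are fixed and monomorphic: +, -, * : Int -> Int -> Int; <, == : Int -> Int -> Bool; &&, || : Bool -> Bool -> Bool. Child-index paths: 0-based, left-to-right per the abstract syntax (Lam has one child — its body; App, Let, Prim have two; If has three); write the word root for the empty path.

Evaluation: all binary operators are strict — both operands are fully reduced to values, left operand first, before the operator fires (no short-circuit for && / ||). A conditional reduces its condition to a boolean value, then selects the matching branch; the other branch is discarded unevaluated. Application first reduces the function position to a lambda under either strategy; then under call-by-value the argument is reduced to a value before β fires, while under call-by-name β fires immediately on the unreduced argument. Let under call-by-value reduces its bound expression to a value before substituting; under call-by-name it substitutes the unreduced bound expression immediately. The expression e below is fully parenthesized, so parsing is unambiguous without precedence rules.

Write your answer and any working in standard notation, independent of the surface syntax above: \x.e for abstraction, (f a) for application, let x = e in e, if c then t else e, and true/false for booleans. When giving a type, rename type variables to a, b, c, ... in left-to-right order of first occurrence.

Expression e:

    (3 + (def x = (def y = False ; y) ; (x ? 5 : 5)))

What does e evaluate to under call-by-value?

Answer: 8

Working:
step 0: (3 + (let x = (let y = false in y) in (if x then 5 else 5)))
step 1: [let@1.0] (3 + (let x = false in (if x then 5 else 5)))
step 2: [let@1] (3 + (if false then 5 else 5))
step 3: [if@1] (3 + 5)
step 4: [delta@root] 8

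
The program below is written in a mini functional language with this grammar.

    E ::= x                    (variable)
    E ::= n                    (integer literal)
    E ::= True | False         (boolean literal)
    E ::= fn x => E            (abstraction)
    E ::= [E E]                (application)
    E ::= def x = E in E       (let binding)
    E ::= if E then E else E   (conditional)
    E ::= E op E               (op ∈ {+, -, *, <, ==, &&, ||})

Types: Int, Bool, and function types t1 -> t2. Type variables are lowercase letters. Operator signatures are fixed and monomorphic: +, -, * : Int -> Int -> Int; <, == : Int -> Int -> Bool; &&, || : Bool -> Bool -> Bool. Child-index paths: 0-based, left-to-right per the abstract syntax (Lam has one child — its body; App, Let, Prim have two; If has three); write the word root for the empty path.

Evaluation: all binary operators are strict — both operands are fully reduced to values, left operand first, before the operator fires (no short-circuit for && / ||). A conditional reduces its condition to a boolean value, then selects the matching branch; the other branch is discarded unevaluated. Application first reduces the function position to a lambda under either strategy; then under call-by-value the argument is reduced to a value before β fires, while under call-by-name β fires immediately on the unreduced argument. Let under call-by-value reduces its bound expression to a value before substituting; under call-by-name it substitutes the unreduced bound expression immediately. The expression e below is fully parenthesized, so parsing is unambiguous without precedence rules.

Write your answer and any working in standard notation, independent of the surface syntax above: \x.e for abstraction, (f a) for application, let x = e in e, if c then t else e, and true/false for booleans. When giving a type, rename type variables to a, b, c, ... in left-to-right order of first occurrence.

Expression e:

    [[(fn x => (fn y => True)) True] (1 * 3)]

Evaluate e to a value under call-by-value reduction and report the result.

Answer: true

Working:
step 0: (((\x.(\y.true)) true) (1 * 3))
step 1: [beta@0] ((\y.true) (1 * 3))
step 2: [delta@1] ((\y.true) 3)
step 3: [beta@root] true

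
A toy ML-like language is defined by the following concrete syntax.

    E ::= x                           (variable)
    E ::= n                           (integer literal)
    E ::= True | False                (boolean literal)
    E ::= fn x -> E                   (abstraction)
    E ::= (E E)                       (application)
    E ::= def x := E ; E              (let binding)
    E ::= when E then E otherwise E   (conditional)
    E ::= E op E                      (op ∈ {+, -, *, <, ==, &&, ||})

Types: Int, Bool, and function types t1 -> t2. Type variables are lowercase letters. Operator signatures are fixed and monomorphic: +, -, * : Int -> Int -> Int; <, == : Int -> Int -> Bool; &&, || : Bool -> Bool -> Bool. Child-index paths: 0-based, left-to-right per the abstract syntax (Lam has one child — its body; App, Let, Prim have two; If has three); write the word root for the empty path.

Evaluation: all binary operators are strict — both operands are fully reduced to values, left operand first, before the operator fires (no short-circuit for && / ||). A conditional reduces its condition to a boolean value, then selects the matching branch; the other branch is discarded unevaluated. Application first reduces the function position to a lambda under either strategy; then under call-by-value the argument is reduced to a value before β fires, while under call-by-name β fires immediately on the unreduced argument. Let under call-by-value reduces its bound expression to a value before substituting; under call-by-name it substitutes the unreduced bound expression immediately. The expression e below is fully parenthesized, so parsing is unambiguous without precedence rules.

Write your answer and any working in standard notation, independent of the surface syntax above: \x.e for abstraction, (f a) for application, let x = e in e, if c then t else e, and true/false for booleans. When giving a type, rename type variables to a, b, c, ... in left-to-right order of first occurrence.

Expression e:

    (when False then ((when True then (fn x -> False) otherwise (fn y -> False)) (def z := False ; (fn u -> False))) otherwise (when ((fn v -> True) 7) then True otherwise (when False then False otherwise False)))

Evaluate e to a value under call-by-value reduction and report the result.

Trace:
step 0: (if false then ((if true then (\x.false) else (\y.false)) (let z = false in (\u.false))) else (if ((\v.true) 7) then true else (if false then false else false)))
step 1: [if@root] (if ((\v.true) 7) then true else (if false then false else false))
step 2: [beta@0] (if true then true else (if false then false else false))
step 3: [if@root] true

Answer: true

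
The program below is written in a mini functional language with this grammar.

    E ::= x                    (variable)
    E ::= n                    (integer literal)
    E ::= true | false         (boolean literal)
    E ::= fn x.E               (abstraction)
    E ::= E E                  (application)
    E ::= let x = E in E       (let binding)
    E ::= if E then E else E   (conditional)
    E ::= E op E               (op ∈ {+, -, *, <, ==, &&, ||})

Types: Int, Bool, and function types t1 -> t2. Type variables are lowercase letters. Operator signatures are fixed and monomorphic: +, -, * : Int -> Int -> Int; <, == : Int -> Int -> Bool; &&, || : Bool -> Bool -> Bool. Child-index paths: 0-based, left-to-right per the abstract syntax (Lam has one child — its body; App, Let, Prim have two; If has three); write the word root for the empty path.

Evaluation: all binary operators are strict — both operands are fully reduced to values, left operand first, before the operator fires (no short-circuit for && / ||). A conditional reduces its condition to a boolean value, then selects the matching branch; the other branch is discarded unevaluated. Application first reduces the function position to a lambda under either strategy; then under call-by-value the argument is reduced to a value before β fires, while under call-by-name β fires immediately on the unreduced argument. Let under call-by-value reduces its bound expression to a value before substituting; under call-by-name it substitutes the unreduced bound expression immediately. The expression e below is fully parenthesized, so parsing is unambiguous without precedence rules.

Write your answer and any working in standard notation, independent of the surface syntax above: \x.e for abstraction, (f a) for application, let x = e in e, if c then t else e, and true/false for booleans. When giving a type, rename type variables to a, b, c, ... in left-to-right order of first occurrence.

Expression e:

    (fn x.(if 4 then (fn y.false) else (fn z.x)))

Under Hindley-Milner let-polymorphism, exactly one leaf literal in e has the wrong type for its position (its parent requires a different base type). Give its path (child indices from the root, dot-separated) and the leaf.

Answer: 0.0 : 4

Working:
  unify Int ~ Bool
  FAIL: mismatch Int ~ Bool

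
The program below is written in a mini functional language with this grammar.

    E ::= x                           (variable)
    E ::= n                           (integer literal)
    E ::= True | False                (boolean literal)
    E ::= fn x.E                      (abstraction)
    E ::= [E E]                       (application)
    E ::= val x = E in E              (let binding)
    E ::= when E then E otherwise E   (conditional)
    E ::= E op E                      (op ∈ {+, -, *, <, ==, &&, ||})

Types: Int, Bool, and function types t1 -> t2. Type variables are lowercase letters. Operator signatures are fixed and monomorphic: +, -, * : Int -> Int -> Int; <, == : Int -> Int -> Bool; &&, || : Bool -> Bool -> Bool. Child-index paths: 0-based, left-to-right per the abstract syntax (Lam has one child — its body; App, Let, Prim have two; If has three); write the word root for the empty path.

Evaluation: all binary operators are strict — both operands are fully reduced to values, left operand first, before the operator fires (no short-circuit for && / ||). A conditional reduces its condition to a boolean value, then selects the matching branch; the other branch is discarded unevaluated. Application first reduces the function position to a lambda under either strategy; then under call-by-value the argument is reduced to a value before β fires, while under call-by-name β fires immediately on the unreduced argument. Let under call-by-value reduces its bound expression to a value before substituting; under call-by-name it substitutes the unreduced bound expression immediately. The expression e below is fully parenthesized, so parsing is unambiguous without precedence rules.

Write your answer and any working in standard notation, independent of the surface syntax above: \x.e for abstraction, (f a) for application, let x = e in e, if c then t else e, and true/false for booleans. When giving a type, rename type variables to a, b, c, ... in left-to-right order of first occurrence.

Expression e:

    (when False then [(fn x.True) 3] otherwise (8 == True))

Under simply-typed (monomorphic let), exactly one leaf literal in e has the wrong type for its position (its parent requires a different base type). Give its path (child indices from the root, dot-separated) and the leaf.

Answer: 2.1 : true

Trace:
  unify Bool ~ Bool
\x._ : a -> Bool
  unify a -> Bool ~ Int -> b
  unify a ~ Int
  unify Bool ~ b
_ _ : Bool
  unify Int ~ Int
  unify Bool ~ Int
  FAIL: mismatch Bool ~ Int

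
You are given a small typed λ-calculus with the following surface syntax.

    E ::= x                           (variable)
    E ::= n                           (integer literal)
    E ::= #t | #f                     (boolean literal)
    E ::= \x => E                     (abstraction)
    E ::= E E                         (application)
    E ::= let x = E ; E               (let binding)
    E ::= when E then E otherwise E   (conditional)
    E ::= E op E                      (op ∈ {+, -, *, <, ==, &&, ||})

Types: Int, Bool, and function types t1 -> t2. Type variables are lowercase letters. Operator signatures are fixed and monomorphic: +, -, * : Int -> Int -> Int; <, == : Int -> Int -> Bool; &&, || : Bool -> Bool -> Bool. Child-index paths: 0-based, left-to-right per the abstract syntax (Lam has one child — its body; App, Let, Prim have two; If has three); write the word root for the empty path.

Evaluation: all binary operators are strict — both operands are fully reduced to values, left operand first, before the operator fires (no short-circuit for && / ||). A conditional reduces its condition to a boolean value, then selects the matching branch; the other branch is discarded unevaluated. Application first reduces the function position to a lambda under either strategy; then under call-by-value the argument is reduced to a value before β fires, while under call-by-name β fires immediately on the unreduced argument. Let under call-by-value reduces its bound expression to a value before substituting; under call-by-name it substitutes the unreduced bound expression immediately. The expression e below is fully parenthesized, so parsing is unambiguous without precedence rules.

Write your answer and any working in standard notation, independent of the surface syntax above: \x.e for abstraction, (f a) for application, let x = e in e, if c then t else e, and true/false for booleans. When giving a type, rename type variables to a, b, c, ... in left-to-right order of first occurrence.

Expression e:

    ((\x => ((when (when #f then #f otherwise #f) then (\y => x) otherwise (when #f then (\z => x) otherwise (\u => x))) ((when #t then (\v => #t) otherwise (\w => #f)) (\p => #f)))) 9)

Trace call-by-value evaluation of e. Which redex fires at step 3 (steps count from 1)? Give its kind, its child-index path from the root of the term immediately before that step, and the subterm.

Derivation:
step 0: ((\x.((if (if false then false else false) then (\y.x) else (if false then (\z.x) else (\u.x))) ((if true then (\v.true) else (\w.false)) (\p.false)))) 9)
step 1: [beta@root] ((if (if false then false else false) then (\y.9) else (if false then (\z.9) else (\u.9))) ((if true then (\v.true) else (\w.false)) (\p.false)))
step 2: [if@0.0] ((if false then (\y.9) else (if false then (\z.9) else (\u.9))) ((if true then (\v.true) else (\w.false)) (\p.false)))
step 3: [if@0] ((if false then (\z.9) else (\u.9)) ((if true then (\v.true) else (\w.false)) (\p.false)))

Answer: if at 0 : (if false then (\y.9) else (if false then (\z.9) else (\u.9)))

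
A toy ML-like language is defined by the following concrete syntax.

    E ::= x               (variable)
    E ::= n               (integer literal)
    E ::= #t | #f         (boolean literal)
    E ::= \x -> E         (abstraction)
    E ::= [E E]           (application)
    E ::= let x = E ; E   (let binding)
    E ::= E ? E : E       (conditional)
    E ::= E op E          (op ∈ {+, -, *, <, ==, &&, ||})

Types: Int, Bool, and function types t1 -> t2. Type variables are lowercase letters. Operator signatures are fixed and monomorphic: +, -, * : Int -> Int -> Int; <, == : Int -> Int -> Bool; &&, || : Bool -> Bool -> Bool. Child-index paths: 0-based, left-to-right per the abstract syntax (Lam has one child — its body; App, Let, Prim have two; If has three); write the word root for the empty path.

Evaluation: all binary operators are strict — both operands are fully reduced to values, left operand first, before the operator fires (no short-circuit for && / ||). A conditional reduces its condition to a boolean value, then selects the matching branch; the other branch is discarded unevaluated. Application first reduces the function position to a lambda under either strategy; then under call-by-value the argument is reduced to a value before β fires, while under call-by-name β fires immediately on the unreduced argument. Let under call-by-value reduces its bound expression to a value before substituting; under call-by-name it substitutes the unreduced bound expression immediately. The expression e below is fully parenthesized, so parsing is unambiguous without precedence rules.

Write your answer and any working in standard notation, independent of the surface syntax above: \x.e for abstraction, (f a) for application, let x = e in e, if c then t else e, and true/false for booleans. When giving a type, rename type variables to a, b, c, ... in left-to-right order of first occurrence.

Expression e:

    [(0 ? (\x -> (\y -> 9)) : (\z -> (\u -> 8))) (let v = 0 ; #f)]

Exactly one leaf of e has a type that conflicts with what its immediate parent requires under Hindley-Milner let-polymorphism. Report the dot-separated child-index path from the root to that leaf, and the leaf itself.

Answer: 0.0 : 0

Derivation:
  unify Int ~ Bool
  FAIL: mismatch Int ~ Bool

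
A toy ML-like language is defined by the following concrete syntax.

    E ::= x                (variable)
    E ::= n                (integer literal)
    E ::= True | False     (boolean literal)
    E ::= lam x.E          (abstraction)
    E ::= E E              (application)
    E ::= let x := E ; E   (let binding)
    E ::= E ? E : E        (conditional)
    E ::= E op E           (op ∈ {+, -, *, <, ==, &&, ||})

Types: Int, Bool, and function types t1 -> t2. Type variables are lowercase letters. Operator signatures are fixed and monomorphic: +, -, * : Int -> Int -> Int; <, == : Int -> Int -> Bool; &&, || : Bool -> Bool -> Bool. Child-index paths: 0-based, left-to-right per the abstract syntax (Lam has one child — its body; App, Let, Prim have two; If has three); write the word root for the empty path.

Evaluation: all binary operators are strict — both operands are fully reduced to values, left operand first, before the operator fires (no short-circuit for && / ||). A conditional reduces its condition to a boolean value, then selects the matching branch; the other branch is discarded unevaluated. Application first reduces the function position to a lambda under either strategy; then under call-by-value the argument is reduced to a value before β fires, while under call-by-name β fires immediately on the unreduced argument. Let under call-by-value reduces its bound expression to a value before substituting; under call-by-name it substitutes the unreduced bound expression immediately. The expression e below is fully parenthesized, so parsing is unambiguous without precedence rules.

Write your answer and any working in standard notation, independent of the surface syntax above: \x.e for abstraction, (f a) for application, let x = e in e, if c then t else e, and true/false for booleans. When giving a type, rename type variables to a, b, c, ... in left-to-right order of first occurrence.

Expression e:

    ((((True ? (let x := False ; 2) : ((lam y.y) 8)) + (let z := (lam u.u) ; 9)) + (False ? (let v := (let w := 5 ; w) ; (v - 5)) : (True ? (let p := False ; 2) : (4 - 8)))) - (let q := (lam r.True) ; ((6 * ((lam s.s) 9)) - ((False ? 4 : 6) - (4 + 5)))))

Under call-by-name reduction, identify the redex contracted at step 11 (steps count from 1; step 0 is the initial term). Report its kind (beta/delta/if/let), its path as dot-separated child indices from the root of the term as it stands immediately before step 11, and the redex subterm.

Trace:
step 0: ((((if true then (let x = false in 2) else ((\y.y) 8)) + (let z = (\u.u) in 9)) + (if false then (let v = (let w = 5 in w) in (v - 5)) else (if true then (let p = false in 2) else (4 - 8)))) - (let q = (\r.true) in ((6 * ((\s.s) 9)) - ((if false then 4 else 6) - (4 + 5)))))
step 1: [if@0.0.0] ((((let x = false in 2) + (let z = (\u.u) in 9)) + (if false then (let v = (let w = 5 in w) in (v - 5)) else (if true then (let p = false in 2) else (4 - 8)))) - (let q = (\r.true) in ((6 * ((\s.s) 9)) - ((if false then 4 else 6) - (4 + 5)))))
step 2: [let@0.0.0] (((2 + (let z = (\u.u) in 9)) + (if false then (let v = (let w = 5 in w) in (v - 5)) else (if true then (let p = false in 2) else (4 - 8)))) - (let q = (\r.true) in ((6 * ((\s.s) 9)) - ((if false then 4 else 6) - (4 + 5)))))
step 3: [let@0.0.1] (((2 + 9) + (if false then (let v = (let w = 5 in w) in (v - 5)) else (if true then (let p = false in 2) else (4 - 8)))) - (let q = (\r.true) in ((6 * ((\s.s) 9)) - ((if false then 4 else 6) - (4 + 5)))))
step 4: [delta@0.0] ((11 + (if false then (let v = (let w = 5 in w) in (v - 5)) else (if true then (let p = false in 2) else (4 - 8)))) - (let q = (\r.true) in ((6 * ((\s.s) 9)) - ((if false then 4 else 6) - (4 + 5)))))
step 5: [if@0.1] ((11 + (if true then (let p = false in 2) else (4 - 8))) - (let q = (\r.true) in ((6 * ((\s.s) 9)) - ((if false then 4 else 6) - (4 + 5)))))
step 6: [if@0.1] ((11 + (let p = false in 2)) - (let q = (\r.true) in ((6 * ((\s.s) 9)) - ((if false then 4 else 6) - (4 + 5)))))
step 7: [let@0.1] ((11 + 2) - (let q = (\r.true) in ((6 * ((\s.s) 9)) - ((if false then 4 else 6) - (4 + 5)))))
step 8: [delta@0] (13 - (let q = (\r.true) in ((6 * ((\s.s) 9)) - ((if false then 4 else 6) - (4 + 5)))))
step 9: [let@1] (13 - ((6 * ((\s.s) 9)) - ((if false then 4 else 6) - (4 + 5))))
step 10: [beta@1.0.1] (13 - ((6 * 9) - ((if false then 4 else 6) - (4 + 5))))
step 11: [delta@1.0] (13 - (54 - ((if false then 4 else 6) - (4 + 5))))

Answer: delta at 1.0 : (6 * 9)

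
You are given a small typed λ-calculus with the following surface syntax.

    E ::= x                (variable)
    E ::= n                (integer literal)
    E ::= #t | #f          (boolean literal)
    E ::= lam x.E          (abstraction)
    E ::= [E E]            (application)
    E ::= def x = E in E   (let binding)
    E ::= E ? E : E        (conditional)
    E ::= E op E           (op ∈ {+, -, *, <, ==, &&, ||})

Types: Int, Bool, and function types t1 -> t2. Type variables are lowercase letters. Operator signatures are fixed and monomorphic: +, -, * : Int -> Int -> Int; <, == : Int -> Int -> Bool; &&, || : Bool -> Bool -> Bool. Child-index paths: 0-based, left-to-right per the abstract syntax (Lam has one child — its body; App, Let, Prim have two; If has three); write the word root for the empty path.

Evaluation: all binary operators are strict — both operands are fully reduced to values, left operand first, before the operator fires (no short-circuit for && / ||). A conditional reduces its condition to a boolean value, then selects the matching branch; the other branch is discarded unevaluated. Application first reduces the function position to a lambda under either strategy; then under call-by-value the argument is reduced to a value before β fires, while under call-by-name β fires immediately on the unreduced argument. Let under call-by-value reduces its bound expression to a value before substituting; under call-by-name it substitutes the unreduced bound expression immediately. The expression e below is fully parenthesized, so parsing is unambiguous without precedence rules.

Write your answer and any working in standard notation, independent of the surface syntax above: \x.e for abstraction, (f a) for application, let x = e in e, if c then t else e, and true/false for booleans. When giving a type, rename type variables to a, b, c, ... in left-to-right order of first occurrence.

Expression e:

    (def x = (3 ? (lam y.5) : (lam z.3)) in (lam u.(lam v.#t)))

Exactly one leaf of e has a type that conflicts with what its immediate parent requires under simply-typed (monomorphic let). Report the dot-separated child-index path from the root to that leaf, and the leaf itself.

Derivation:
  unify Int ~ Bool
  FAIL: mismatch Int ~ Bool

Answer: 0.0 : 3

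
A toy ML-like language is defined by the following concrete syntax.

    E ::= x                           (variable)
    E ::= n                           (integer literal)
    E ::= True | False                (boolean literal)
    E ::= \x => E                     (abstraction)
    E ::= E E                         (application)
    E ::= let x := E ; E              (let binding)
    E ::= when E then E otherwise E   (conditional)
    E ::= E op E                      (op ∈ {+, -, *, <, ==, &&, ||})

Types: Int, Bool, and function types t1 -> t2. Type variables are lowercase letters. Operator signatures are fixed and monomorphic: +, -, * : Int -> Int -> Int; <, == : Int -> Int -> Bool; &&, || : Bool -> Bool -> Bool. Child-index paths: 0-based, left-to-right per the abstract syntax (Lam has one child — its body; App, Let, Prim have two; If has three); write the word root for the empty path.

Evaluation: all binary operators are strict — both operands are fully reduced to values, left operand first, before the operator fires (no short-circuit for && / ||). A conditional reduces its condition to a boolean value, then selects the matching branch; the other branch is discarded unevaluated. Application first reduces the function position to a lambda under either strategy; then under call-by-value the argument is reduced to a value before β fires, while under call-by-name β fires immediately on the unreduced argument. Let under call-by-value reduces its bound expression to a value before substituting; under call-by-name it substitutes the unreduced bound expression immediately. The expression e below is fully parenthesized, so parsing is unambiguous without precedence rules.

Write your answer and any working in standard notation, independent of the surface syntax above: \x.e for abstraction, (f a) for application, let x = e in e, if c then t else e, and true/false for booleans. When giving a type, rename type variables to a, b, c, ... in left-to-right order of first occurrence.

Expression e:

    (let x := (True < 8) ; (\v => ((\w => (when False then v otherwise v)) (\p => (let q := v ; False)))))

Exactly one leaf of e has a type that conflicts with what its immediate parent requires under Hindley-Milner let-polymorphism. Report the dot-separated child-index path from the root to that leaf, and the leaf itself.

Trace:
  unify Bool ~ Int
  FAIL: mismatch Bool ~ Int

Answer: 0.0 : true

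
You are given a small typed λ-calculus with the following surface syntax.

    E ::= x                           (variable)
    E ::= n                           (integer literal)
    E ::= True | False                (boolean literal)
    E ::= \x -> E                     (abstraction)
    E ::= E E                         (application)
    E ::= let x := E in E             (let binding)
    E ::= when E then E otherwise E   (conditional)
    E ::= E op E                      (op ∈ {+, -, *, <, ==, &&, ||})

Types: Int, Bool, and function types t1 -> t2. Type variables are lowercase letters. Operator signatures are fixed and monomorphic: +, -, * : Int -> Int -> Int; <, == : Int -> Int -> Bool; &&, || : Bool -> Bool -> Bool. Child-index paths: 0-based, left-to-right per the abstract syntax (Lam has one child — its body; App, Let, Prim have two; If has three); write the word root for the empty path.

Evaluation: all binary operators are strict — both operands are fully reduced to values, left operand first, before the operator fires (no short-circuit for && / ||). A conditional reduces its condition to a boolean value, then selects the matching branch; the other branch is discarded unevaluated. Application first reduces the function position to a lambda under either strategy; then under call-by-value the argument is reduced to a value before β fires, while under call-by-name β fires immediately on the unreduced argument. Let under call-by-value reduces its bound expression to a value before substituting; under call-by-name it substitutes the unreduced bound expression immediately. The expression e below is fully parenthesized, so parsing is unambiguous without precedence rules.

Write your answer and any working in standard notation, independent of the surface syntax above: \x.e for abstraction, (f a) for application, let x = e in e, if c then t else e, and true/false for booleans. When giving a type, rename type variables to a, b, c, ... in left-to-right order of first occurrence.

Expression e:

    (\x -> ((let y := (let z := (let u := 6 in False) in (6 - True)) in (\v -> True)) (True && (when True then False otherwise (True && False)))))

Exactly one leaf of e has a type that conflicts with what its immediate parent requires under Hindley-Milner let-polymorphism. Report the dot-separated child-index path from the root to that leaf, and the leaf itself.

Answer: 0.0.0.1.1 : true

Working:
let u : Int
let z : Bool
  unify Int ~ Int
  unify Bool ~ Int
  FAIL: mismatch Bool ~ Int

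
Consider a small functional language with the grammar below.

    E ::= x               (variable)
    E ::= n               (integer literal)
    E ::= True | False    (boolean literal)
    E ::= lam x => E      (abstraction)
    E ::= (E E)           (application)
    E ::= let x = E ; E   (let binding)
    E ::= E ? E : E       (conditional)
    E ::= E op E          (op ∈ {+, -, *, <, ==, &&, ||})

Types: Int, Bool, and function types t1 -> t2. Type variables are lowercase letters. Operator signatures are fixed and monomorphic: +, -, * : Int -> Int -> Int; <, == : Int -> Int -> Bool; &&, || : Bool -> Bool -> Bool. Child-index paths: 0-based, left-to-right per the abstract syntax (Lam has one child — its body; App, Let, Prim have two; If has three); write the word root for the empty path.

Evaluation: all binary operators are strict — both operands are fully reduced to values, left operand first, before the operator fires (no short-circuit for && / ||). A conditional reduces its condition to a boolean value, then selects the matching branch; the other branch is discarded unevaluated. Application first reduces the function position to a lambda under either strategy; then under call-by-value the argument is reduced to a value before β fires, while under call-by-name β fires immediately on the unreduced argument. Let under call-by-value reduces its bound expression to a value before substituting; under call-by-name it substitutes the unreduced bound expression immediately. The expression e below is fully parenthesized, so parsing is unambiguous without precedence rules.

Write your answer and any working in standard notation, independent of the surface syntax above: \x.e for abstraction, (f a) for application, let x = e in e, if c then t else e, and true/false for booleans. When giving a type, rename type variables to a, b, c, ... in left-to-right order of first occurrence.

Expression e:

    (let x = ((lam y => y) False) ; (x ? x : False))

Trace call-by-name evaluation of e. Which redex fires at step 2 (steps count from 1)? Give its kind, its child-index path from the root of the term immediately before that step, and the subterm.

Derivation:
step 0: (let x = ((\y.y) false) in (if x then x else false))
step 1: [let@root] (if ((\y.y) false) then ((\y.y) false) else false)
step 2: [beta@0] (if false then ((\y.y) false) else false)

Answer: beta at 0 : ((\y.y) false)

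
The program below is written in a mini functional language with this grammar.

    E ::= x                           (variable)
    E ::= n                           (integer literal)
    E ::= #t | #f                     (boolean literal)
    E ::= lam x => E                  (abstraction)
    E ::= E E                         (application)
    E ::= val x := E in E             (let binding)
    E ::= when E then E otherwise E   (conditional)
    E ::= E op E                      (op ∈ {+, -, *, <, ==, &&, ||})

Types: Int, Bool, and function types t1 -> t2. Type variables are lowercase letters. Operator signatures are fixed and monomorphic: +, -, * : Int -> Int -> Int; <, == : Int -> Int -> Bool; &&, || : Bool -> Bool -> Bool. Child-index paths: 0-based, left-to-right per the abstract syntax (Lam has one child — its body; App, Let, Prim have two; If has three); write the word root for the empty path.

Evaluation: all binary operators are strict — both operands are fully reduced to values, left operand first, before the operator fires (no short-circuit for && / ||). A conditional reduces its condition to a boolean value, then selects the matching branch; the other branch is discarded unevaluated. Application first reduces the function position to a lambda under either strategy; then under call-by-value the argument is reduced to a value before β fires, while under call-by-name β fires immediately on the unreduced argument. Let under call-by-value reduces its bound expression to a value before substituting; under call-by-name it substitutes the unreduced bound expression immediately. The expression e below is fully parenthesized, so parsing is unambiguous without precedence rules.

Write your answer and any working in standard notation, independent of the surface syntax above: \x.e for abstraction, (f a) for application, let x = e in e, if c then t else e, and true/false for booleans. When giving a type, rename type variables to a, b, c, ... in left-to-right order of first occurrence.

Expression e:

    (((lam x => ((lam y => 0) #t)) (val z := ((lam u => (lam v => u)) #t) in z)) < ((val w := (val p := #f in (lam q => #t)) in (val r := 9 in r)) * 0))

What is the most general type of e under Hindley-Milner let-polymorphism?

Answer: Bool

Derivation:
\y._ : b -> Int
  unify b -> Int ~ Bool -> c
  unify b ~ Bool
  unify Int ~ c
_ _ : Int
\x._ : a -> Int
u : d
\v._ : e -> d
\u._ : d -> e -> d
  unify d -> e -> d ~ Bool -> f
  unify d ~ Bool
  unify e -> Bool ~ f
_ _ : e -> Bool
let z : forall. e -> Bool
z : g -> Bool
  unify a -> Int ~ (g -> Bool) -> h
  unify a ~ g -> Bool
  unify Int ~ h
_ _ : Int
  unify Int ~ Int
let p : Bool
\q._ : i -> Bool
let w : forall. i -> Bool
let r : Int
r : Int
  unify Int ~ Int
  unify Int ~ Int
  unify Int ~ Int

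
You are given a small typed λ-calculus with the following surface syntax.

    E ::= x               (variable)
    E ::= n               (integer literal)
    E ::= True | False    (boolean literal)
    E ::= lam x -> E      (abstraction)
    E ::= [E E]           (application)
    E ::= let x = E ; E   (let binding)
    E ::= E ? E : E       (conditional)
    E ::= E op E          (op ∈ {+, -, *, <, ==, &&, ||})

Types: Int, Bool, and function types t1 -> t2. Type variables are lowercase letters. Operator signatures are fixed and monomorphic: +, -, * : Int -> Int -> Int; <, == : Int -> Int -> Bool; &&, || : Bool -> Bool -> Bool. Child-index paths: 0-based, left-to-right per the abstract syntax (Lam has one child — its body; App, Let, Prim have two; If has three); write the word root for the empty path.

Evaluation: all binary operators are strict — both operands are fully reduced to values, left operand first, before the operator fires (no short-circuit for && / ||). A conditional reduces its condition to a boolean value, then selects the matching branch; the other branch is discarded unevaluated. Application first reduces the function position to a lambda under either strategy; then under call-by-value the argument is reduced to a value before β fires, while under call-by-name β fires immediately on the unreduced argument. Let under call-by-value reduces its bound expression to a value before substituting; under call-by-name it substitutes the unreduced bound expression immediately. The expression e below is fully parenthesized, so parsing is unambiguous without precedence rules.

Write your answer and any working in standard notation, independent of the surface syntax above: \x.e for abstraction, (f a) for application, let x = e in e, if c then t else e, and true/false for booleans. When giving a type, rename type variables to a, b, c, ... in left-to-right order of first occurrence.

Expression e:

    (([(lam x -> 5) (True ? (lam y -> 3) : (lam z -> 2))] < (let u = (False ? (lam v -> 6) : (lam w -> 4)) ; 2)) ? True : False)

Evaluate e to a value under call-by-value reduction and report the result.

Answer: false

Derivation:
step 0: (if (((\x.5) (if true then (\y.3) else (\z.2))) < (let u = (if false then (\v.6) else (\w.4)) in 2)) then true else false)
step 1: [if@0.0.1] (if (((\x.5) (\y.3)) < (let u = (if false then (\v.6) else (\w.4)) in 2)) then true else false)
step 2: [beta@0.0] (if (5 < (let u = (if false then (\v.6) else (\w.4)) in 2)) then true else false)
step 3: [if@0.1.0] (if (5 < (let u = (\w.4) in 2)) then true else false)
step 4: [let@0.1] (if (5 < 2) then true else false)
step 5: [delta@0] (if false then true else false)
step 6: [if@root] false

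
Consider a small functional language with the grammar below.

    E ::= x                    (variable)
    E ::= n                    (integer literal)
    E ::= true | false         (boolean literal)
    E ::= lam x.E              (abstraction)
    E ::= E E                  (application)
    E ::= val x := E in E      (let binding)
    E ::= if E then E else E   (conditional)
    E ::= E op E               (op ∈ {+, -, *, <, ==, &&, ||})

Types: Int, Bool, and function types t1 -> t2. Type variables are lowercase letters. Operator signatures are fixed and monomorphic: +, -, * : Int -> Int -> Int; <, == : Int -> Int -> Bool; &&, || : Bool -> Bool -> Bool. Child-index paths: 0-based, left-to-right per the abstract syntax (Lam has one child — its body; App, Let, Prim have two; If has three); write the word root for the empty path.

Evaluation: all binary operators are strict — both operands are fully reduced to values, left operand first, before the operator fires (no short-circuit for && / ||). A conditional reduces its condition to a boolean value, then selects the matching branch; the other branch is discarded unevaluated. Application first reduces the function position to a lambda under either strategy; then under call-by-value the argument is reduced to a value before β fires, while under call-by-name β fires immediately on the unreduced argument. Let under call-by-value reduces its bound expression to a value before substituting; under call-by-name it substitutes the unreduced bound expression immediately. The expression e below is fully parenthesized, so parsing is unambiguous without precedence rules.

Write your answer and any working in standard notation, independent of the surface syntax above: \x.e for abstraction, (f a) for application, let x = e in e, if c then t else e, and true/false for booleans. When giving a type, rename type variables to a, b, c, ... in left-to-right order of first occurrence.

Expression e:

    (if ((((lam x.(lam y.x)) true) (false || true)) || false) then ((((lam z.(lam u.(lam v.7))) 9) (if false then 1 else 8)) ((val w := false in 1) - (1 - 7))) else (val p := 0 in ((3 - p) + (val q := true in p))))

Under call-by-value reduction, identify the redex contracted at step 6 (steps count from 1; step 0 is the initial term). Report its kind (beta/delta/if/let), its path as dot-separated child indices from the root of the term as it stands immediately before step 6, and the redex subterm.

Answer: beta at 0.0 : ((\z.(\u.(\v.7))) 9)

Working:
step 0: (if ((((\x.(\y.x)) true) (false || true)) || false) then ((((\z.(\u.(\v.7))) 9) (if false then 1 else 8)) ((let w = false in 1) - (1 - 7))) else (let p = 0 in ((3 - p) + (let q = true in p))))
step 1: [beta@0.0.0] (if (((\y.true) (false || true)) || false) then ((((\z.(\u.(\v.7))) 9) (if false then 1 else 8)) ((let w = false in 1) - (1 - 7))) else (let p = 0 in ((3 - p) + (let q = true in p))))
step 2: [delta@0.0.1] (if (((\y.true) true) || false) then ((((\z.(\u.(\v.7))) 9) (if false then 1 else 8)) ((let w = false in 1) - (1 - 7))) else (let p = 0 in ((3 - p) + (let q = true in p))))
step 3: [beta@0.0] (if (true || false) then ((((\z.(\u.(\v.7))) 9) (if false then 1 else 8)) ((let w = false in 1) - (1 - 7))) else (let p = 0 in ((3 - p) + (let q = true in p))))
step 4: [delta@0] (if true then ((((\z.(\u.(\v.7))) 9) (if false then 1 else 8)) ((let w = false in 1) - (1 - 7))) else (let p = 0 in ((3 - p) + (let q = true in p))))
step 5: [if@root] ((((\z.(\u.(\v.7))) 9) (if false then 1 else 8)) ((let w = false in 1) - (1 - 7)))
step 6: [beta@0.0] (((\u.(\v.7)) (if false then 1 else 8)) ((let w = false in 1) - (1 - 7)))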